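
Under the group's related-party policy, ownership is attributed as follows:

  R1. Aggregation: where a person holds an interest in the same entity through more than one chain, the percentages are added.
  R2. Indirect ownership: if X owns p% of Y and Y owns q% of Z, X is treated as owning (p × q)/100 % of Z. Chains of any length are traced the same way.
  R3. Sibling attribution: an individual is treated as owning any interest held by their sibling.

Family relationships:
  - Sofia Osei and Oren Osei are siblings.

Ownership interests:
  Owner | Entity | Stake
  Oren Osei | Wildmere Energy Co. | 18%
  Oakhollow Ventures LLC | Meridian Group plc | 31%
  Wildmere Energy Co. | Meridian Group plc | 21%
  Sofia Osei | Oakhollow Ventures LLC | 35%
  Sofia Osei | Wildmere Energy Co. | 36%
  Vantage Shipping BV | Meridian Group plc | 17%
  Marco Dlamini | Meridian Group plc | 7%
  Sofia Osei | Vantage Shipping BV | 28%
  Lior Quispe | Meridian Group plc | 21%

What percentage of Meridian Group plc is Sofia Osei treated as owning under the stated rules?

By sibling attribution (R3), Sofia Osei is treated as also owning Oren Osei's interest in Wildmere Energy Co, giving 36% + 18% = 54%.
Chain via Vantage Shipping BV (R2): 28% × 17% = 4.76% of Meridian Group plc.
Chain via Wildmere Energy Co. (R2): 54% × 21% = 11.34% of Meridian Group plc.
Chain via Oakhollow Ventures LLC (R2): 35% × 31% = 10.85% of Meridian Group plc.
Aggregating (R1): 4.76% + 11.34% + 10.85% = 26.95%.

26.95%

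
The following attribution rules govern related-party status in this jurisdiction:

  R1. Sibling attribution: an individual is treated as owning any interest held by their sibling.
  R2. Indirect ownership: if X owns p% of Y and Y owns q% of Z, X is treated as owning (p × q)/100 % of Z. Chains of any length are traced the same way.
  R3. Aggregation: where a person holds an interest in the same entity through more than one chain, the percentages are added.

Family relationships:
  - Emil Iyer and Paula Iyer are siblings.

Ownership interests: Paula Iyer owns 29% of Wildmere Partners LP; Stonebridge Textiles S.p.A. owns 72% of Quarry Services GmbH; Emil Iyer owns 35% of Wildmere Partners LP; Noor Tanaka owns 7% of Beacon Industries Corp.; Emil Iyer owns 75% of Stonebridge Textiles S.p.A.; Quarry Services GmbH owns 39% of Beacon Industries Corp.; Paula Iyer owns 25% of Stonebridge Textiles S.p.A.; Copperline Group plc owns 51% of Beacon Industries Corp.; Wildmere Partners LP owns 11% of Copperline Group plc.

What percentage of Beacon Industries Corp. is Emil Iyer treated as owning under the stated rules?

31.6704%

By sibling attribution (R1), Emil Iyer is treated as also owning Paula Iyer's interest in Stonebridge Textiles S.p.A, giving 75% + 25% = 100%.
By sibling attribution (R1), Emil Iyer is treated as also owning Paula Iyer's interest in Wildmere Partners LP, giving 35% + 29% = 64%.
Chain via Stonebridge Textiles S.p.A. → Quarry Services GmbH (R2): 100% × 72% × 39% = 28.08% of Beacon Industries Corp.
Chain via Wildmere Partners LP → Copperline Group plc (R2): 64% × 11% × 51% = 3.5904% of Beacon Industries Corp.
Aggregating (R3): 28.08% + 3.5904% = 31.6704%.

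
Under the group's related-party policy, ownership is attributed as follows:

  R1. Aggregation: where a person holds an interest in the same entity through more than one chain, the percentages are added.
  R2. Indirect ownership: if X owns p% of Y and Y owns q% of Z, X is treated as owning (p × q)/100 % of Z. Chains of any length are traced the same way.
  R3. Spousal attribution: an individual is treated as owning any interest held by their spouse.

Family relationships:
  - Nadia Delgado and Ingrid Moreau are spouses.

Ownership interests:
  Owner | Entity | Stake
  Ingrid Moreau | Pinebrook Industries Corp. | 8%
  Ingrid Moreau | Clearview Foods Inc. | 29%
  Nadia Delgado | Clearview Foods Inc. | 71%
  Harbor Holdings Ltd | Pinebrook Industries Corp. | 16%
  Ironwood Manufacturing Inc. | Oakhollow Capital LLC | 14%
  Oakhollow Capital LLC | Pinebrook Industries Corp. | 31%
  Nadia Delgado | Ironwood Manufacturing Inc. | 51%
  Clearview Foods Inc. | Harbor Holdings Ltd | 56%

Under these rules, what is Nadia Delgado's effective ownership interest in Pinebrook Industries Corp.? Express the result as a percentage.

19.1734%

By spousal attribution (R3), Nadia Delgado is treated as also owning Ingrid Moreau's interest in Clearview Foods Inc, giving 71% + 29% = 100%.
By spousal attribution (R3), Nadia Delgado is treated as owning Ingrid Moreau's 8% interest in Pinebrook Industries Corp.
Chain via Clearview Foods Inc. → Harbor Holdings Ltd (R2): 100% × 56% × 16% = 8.96% of Pinebrook Industries Corp.
Chain via Ironwood Manufacturing Inc. → Oakhollow Capital LLC (R2): 51% × 14% × 31% = 2.2134% of Pinebrook Industries Corp.
Direct interest in Pinebrook Industries Corp: 8%.
Aggregating (R1): 8.96% + 2.2134% + 8% = 19.1734%.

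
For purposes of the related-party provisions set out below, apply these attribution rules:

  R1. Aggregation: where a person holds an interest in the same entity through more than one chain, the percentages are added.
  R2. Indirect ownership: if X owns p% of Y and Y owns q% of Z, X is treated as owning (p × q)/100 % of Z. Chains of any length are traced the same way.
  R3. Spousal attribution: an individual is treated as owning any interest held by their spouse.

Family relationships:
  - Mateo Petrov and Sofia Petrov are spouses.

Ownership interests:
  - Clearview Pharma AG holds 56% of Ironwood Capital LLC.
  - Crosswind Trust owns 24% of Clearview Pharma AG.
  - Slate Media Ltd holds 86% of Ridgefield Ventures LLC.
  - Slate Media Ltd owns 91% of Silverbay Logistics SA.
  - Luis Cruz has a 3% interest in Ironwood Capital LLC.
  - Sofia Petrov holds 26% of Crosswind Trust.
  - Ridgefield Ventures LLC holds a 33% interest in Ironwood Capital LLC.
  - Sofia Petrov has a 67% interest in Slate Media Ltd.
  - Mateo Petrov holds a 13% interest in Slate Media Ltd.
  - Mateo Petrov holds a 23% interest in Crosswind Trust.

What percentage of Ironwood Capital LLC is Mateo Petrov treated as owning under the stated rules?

29.2896%

By spousal attribution (R3), Mateo Petrov is treated as also owning Sofia Petrov's interest in Slate Media Ltd, giving 13% + 67% = 80%.
By spousal attribution (R3), Mateo Petrov is treated as also owning Sofia Petrov's interest in Crosswind Trust, giving 23% + 26% = 49%.
Chain via Slate Media Ltd → Ridgefield Ventures LLC (R2): 80% × 86% × 33% = 22.704% of Ironwood Capital LLC.
Chain via Crosswind Trust → Clearview Pharma AG (R2): 49% × 24% × 56% = 6.5856% of Ironwood Capital LLC.
Aggregating (R1): 22.704% + 6.5856% = 29.2896%.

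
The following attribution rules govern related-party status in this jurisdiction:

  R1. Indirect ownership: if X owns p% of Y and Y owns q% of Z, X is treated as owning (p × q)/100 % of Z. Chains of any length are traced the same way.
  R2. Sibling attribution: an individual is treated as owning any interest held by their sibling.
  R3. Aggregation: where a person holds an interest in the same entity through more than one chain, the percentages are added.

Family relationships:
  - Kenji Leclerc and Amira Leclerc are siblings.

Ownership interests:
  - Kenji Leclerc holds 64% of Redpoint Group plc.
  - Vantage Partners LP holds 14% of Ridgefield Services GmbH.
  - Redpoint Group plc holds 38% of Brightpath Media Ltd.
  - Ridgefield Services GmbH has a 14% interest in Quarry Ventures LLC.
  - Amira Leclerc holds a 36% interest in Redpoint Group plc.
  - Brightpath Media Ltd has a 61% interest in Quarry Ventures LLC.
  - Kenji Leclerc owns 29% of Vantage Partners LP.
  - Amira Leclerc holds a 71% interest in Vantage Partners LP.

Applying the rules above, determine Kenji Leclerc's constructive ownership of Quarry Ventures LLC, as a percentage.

25.14%

By sibling attribution (R2), Kenji Leclerc is treated as also owning Amira Leclerc's interest in Vantage Partners LP, giving 29% + 71% = 100%.
By sibling attribution (R2), Kenji Leclerc is treated as also owning Amira Leclerc's interest in Redpoint Group plc, giving 64% + 36% = 100%.
Chain via Vantage Partners LP → Ridgefield Services GmbH (R1): 100% × 14% × 14% = 1.96% of Quarry Ventures LLC.
Chain via Redpoint Group plc → Brightpath Media Ltd (R1): 100% × 38% × 61% = 23.18% of Quarry Ventures LLC.
Aggregating (R3): 1.96% + 23.18% = 25.14%.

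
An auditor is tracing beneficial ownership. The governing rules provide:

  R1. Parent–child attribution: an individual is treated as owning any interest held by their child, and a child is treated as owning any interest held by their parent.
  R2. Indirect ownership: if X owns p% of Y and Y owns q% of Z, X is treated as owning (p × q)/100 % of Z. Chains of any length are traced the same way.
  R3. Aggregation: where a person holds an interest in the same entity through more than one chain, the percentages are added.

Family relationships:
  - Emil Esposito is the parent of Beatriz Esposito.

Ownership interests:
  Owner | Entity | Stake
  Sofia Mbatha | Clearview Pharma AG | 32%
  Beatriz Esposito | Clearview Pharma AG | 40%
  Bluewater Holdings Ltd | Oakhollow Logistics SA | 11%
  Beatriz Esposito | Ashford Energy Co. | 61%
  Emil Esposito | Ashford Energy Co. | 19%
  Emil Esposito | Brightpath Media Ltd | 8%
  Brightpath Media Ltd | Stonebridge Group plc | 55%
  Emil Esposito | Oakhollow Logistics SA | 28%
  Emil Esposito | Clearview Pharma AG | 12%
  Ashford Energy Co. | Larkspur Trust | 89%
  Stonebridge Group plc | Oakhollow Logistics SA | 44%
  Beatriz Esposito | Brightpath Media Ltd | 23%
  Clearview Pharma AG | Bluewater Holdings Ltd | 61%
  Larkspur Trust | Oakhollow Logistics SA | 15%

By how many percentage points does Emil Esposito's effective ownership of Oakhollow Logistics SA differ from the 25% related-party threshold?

By parent–child attribution (R1), Emil Esposito is treated as also owning Beatriz Esposito's interest in Clearview Pharma AG, giving 12% + 40% = 52%.
By parent–child attribution (R1), Emil Esposito is treated as also owning Beatriz Esposito's interest in Brightpath Media Ltd, giving 8% + 23% = 31%.
By parent–child attribution (R1), Emil Esposito is treated as also owning Beatriz Esposito's interest in Ashford Energy Co, giving 19% + 61% = 80%.
Chain via Clearview Pharma AG → Bluewater Holdings Ltd (R2): 52% × 61% × 11% = 3.4892% of Oakhollow Logistics SA.
Chain via Brightpath Media Ltd → Stonebridge Group plc (R2): 31% × 55% × 44% = 7.502% of Oakhollow Logistics SA.
Chain via Ashford Energy Co. → Larkspur Trust (R2): 80% × 89% × 15% = 10.68% of Oakhollow Logistics SA.
Direct interest in Oakhollow Logistics SA: 28%.
Aggregating (R3): 3.4892% + 7.502% + 10.68% + 28% = 49.6712%.
49.6712% exceeds the 25% threshold by 24.6712 percentage points.

24.6712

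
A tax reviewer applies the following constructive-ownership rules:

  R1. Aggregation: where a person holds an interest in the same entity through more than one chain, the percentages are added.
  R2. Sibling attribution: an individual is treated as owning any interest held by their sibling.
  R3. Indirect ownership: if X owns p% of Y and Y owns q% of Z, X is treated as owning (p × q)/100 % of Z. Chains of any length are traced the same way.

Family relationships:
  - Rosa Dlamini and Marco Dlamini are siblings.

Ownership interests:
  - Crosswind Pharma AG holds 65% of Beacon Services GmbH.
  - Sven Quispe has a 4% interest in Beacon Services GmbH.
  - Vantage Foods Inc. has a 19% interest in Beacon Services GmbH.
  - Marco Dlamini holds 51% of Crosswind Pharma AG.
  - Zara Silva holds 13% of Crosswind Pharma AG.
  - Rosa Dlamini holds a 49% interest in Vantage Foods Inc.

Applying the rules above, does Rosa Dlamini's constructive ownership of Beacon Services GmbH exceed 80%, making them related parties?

By sibling attribution (R2), Rosa Dlamini is treated as owning Marco Dlamini's 51% interest in Crosswind Pharma AG.
Chain via Vantage Foods Inc. (R3): 49% × 19% = 9.31% of Beacon Services GmbH.
Chain via Crosswind Pharma AG (R3): 51% × 65% = 33.15% of Beacon Services GmbH.
Aggregating (R1): 9.31% + 33.15% = 42.46%.
42.46% does not exceed the 80% threshold, so Rosa is not a related party to Beacon Services GmbH.

No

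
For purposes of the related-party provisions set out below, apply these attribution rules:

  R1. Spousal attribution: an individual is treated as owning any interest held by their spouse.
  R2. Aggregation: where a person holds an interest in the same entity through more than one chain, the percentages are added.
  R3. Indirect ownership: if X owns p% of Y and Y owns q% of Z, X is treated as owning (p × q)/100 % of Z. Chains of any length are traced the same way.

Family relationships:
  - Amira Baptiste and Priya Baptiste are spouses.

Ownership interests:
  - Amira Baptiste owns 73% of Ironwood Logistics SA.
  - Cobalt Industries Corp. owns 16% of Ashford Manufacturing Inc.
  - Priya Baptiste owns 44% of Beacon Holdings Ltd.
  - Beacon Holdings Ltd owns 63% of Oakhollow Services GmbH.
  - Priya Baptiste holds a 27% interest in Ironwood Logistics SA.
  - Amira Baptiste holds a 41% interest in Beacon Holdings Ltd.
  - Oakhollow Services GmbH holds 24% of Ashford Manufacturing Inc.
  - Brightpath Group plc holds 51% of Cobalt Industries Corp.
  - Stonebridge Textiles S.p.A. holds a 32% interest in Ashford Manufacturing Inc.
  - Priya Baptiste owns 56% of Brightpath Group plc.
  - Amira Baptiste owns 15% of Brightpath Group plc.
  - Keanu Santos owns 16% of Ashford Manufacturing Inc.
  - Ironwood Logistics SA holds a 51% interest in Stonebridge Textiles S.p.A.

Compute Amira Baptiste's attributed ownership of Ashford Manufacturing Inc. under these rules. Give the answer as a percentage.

34.9656%

By spousal attribution (R1), Amira Baptiste is treated as also owning Priya Baptiste's interest in Ironwood Logistics SA, giving 73% + 27% = 100%.
By spousal attribution (R1), Amira Baptiste is treated as also owning Priya Baptiste's interest in Brightpath Group plc, giving 15% + 56% = 71%.
By spousal attribution (R1), Amira Baptiste is treated as also owning Priya Baptiste's interest in Beacon Holdings Ltd, giving 41% + 44% = 85%.
Chain via Ironwood Logistics SA → Stonebridge Textiles S.p.A. (R3): 100% × 51% × 32% = 16.32% of Ashford Manufacturing Inc.
Chain via Brightpath Group plc → Cobalt Industries Corp. (R3): 71% × 51% × 16% = 5.7936% of Ashford Manufacturing Inc.
Chain via Beacon Holdings Ltd → Oakhollow Services GmbH (R3): 85% × 63% × 24% = 12.852% of Ashford Manufacturing Inc.
Aggregating (R2): 16.32% + 5.7936% + 12.852% = 34.9656%.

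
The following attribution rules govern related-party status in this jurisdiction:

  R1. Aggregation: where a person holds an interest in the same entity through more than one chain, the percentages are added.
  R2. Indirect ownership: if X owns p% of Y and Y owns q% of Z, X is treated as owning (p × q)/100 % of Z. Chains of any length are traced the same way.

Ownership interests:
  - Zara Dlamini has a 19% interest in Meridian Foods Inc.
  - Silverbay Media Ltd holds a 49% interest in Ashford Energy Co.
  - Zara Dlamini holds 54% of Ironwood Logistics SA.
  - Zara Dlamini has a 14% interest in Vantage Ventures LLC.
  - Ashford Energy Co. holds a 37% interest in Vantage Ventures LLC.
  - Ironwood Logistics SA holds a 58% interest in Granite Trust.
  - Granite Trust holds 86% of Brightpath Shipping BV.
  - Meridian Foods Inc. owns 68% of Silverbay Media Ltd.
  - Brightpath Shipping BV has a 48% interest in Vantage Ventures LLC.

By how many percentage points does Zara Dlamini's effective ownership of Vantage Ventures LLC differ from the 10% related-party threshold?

Chain via Ironwood Logistics SA → Granite Trust → Brightpath Shipping BV (R2): 54% × 58% × 86% × 48% = 12.928896% of Vantage Ventures LLC.
Chain via Meridian Foods Inc. → Silverbay Media Ltd → Ashford Energy Co. (R2): 19% × 68% × 49% × 37% = 2.342396% of Vantage Ventures LLC.
Direct interest in Vantage Ventures LLC: 14%.
Aggregating (R1): 12.928896% + 2.342396% + 14% = 29.271292%.
29.271292% exceeds the 10% threshold by 19.271292 percentage points.

19.271292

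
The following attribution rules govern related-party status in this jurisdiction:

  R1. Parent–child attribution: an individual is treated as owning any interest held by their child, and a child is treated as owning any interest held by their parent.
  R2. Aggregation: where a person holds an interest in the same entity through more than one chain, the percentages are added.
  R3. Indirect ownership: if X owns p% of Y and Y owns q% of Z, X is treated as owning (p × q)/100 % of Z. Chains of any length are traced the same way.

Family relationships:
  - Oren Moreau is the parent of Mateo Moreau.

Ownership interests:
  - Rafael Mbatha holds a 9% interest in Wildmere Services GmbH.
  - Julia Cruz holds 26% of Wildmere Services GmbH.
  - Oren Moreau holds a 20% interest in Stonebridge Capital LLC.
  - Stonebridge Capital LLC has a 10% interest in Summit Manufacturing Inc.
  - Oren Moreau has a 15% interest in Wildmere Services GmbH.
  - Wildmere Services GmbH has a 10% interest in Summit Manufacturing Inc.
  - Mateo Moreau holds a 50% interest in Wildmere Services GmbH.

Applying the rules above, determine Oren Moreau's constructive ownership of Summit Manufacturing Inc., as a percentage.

By parent–child attribution (R1), Oren Moreau is treated as also owning Mateo Moreau's interest in Wildmere Services GmbH, giving 15% + 50% = 65%.
Chain via Stonebridge Capital LLC (R3): 20% × 10% = 2% of Summit Manufacturing Inc.
Chain via Wildmere Services GmbH (R3): 65% × 10% = 6.5% of Summit Manufacturing Inc.
Aggregating (R2): 2% + 6.5% = 8.5%.

8.5%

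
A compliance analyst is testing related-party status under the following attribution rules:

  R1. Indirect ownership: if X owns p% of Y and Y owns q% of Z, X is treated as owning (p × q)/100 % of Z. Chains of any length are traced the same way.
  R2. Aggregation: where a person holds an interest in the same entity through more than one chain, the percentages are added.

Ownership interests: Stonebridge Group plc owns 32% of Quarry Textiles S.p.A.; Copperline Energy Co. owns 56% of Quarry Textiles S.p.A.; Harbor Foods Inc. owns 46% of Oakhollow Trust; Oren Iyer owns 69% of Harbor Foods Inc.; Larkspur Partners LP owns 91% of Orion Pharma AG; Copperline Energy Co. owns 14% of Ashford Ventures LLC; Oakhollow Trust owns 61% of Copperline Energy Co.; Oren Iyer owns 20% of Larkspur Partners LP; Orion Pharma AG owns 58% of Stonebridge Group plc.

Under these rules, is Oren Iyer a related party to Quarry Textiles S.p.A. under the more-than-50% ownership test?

Chain via Larkspur Partners LP → Orion Pharma AG → Stonebridge Group plc (R1): 20% × 91% × 58% × 32% = 3.37792% of Quarry Textiles S.p.A.
Chain via Harbor Foods Inc. → Oakhollow Trust → Copperline Energy Co. (R1): 69% × 46% × 61% × 56% = 10.842384% of Quarry Textiles S.p.A.
Aggregating (R2): 3.37792% + 10.842384% = 14.220304%.
14.220304% does not exceed the 50% threshold, so Oren is not a related party to Quarry Textiles S.p.A.

No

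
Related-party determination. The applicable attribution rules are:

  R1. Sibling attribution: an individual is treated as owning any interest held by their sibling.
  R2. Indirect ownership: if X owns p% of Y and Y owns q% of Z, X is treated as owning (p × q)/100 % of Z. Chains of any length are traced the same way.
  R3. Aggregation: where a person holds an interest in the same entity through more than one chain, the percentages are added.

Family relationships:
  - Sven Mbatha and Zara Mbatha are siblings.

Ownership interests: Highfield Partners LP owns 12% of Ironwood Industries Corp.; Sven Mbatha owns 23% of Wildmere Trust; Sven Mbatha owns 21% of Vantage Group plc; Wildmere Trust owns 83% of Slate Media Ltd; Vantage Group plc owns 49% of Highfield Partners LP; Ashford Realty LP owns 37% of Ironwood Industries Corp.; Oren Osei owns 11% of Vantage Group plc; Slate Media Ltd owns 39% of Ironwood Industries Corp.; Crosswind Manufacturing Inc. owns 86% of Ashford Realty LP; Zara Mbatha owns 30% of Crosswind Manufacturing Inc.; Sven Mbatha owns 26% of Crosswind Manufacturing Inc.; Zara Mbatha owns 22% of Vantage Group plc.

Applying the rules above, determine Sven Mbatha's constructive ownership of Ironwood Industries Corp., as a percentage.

27.7927%

By sibling attribution (R1), Sven Mbatha is treated as also owning Zara Mbatha's interest in Vantage Group plc, giving 21% + 22% = 43%.
By sibling attribution (R1), Sven Mbatha is treated as also owning Zara Mbatha's interest in Crosswind Manufacturing Inc, giving 26% + 30% = 56%.
Chain via Wildmere Trust → Slate Media Ltd (R2): 23% × 83% × 39% = 7.4451% of Ironwood Industries Corp.
Chain via Vantage Group plc → Highfield Partners LP (R2): 43% × 49% × 12% = 2.5284% of Ironwood Industries Corp.
Chain via Crosswind Manufacturing Inc. → Ashford Realty LP (R2): 56% × 86% × 37% = 17.8192% of Ironwood Industries Corp.
Aggregating (R3): 7.4451% + 2.5284% + 17.8192% = 27.7927%.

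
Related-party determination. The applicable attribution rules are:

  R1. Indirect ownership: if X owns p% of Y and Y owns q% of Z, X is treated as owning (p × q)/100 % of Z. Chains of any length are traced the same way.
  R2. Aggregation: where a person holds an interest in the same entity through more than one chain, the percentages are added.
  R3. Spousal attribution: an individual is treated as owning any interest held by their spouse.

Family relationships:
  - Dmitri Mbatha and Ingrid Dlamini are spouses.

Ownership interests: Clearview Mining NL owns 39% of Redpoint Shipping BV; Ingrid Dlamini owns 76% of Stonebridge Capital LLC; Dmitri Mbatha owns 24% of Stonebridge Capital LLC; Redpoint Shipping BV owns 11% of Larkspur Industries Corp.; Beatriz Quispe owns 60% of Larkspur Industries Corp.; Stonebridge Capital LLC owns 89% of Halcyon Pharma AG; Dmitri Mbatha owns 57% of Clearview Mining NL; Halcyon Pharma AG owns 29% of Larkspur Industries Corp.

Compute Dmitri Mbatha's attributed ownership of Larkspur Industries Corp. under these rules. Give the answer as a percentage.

28.2553%

By spousal attribution (R3), Dmitri Mbatha is treated as also owning Ingrid Dlamini's interest in Stonebridge Capital LLC, giving 24% + 76% = 100%.
Chain via Clearview Mining NL → Redpoint Shipping BV (R1): 57% × 39% × 11% = 2.4453% of Larkspur Industries Corp.
Chain via Stonebridge Capital LLC → Halcyon Pharma AG (R1): 100% × 89% × 29% = 25.81% of Larkspur Industries Corp.
Aggregating (R2): 2.4453% + 25.81% = 28.2553%.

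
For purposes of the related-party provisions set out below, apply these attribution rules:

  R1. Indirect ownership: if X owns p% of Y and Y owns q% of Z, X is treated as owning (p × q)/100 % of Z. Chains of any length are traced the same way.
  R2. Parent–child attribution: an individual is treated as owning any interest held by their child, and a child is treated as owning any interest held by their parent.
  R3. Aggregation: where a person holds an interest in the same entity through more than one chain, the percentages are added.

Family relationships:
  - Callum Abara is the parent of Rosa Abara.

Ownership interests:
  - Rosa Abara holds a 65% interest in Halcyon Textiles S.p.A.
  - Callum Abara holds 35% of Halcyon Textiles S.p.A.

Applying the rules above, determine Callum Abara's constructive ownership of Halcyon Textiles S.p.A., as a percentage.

100%

By parent–child attribution (R2), Callum Abara is treated as also owning Rosa Abara's interest in Halcyon Textiles S.p.A, giving 35% + 65% = 100%.
Direct interest in Halcyon Textiles S.p.A: 100%.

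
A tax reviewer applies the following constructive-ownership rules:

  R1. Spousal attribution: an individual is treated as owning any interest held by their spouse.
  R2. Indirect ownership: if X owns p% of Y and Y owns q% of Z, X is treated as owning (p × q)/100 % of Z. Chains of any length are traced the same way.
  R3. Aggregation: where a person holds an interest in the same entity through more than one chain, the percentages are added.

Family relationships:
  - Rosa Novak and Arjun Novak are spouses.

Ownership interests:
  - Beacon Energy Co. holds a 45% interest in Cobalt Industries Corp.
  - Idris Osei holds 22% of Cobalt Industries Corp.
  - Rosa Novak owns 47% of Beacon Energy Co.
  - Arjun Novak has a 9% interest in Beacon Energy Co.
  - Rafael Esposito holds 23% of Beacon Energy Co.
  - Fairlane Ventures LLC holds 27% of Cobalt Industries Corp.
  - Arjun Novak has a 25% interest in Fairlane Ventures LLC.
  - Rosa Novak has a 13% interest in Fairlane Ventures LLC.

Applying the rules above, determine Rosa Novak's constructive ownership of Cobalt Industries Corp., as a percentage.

35.46%

By spousal attribution (R1), Rosa Novak is treated as also owning Arjun Novak's interest in Fairlane Ventures LLC, giving 13% + 25% = 38%.
By spousal attribution (R1), Rosa Novak is treated as also owning Arjun Novak's interest in Beacon Energy Co, giving 47% + 9% = 56%.
Chain via Fairlane Ventures LLC (R2): 38% × 27% = 10.26% of Cobalt Industries Corp.
Chain via Beacon Energy Co. (R2): 56% × 45% = 25.2% of Cobalt Industries Corp.
Aggregating (R3): 10.26% + 25.2% = 35.46%.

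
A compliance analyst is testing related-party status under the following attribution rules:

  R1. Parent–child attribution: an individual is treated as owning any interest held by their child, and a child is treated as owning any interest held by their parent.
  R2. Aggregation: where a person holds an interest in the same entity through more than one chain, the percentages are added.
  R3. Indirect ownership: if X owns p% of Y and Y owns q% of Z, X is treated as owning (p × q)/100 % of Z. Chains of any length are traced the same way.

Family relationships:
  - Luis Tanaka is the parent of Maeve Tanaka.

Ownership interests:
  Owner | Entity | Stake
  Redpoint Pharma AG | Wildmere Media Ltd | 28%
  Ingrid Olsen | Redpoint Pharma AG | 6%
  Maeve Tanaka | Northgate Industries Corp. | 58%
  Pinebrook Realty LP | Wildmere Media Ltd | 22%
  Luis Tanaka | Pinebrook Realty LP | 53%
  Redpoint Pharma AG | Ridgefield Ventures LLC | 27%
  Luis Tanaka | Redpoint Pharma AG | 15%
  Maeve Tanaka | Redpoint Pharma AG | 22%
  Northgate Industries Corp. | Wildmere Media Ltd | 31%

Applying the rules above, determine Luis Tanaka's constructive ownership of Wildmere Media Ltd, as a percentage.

By parent–child attribution (R1), Luis Tanaka is treated as also owning Maeve Tanaka's interest in Redpoint Pharma AG, giving 15% + 22% = 37%.
By parent–child attribution (R1), Luis Tanaka is treated as owning Maeve Tanaka's 58% interest in Northgate Industries Corp.
Chain via Redpoint Pharma AG (R3): 37% × 28% = 10.36% of Wildmere Media Ltd.
Chain via Pinebrook Realty LP (R3): 53% × 22% = 11.66% of Wildmere Media Ltd.
Chain via Northgate Industries Corp. (R3): 58% × 31% = 17.98% of Wildmere Media Ltd.
Aggregating (R2): 10.36% + 11.66% + 17.98% = 40%.

40%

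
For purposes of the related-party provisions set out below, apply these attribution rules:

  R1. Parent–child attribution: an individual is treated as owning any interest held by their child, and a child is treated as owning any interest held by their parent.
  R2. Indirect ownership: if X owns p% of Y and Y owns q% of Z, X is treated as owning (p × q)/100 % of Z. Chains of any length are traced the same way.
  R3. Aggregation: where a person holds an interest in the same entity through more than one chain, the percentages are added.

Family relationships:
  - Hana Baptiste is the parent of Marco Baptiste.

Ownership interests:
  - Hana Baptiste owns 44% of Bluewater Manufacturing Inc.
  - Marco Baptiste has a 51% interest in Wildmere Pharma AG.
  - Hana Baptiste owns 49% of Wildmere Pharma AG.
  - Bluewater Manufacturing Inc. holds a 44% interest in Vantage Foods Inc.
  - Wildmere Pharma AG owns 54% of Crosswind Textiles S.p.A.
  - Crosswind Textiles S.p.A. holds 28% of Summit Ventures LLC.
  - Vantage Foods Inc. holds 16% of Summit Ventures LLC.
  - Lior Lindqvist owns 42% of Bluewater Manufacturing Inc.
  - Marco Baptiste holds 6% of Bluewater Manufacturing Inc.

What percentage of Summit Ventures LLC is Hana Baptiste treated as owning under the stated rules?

By parent–child attribution (R1), Hana Baptiste is treated as also owning Marco Baptiste's interest in Wildmere Pharma AG, giving 49% + 51% = 100%.
By parent–child attribution (R1), Hana Baptiste is treated as also owning Marco Baptiste's interest in Bluewater Manufacturing Inc, giving 44% + 6% = 50%.
Chain via Wildmere Pharma AG → Crosswind Textiles S.p.A. (R2): 100% × 54% × 28% = 15.12% of Summit Ventures LLC.
Chain via Bluewater Manufacturing Inc. → Vantage Foods Inc. (R2): 50% × 44% × 16% = 3.52% of Summit Ventures LLC.
Aggregating (R3): 15.12% + 3.52% = 18.64%.

18.64%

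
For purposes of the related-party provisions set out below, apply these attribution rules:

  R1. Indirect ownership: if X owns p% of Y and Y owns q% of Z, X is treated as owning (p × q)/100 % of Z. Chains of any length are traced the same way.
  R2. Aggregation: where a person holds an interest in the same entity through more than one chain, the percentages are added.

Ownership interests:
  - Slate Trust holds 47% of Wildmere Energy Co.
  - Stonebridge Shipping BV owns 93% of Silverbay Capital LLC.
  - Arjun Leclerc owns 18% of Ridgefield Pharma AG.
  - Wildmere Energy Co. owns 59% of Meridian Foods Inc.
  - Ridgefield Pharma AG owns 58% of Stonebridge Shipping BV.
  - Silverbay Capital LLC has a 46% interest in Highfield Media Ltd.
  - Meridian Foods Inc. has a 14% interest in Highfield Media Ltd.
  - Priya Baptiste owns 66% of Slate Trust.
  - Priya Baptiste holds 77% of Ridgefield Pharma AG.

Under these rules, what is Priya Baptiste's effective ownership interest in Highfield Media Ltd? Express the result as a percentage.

Chain via Ridgefield Pharma AG → Stonebridge Shipping BV → Silverbay Capital LLC (R1): 77% × 58% × 93% × 46% = 19.105548% of Highfield Media Ltd.
Chain via Slate Trust → Wildmere Energy Co. → Meridian Foods Inc. (R1): 66% × 47% × 59% × 14% = 2.562252% of Highfield Media Ltd.
Aggregating (R2): 19.105548% + 2.562252% = 21.6678%.

21.6678%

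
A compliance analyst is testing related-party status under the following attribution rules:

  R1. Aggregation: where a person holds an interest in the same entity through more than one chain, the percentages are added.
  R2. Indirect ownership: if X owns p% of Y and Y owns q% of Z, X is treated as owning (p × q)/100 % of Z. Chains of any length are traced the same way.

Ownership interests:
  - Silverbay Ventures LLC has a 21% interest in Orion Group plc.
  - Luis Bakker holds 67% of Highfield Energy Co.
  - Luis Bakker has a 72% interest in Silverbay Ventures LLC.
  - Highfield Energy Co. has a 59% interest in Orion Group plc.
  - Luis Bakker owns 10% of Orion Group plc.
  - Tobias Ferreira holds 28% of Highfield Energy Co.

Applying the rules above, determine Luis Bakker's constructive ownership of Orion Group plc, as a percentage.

Chain via Silverbay Ventures LLC (R2): 72% × 21% = 15.12% of Orion Group plc.
Chain via Highfield Energy Co. (R2): 67% × 59% = 39.53% of Orion Group plc.
Direct interest in Orion Group plc: 10%.
Aggregating (R1): 15.12% + 39.53% + 10% = 64.65%.

64.65%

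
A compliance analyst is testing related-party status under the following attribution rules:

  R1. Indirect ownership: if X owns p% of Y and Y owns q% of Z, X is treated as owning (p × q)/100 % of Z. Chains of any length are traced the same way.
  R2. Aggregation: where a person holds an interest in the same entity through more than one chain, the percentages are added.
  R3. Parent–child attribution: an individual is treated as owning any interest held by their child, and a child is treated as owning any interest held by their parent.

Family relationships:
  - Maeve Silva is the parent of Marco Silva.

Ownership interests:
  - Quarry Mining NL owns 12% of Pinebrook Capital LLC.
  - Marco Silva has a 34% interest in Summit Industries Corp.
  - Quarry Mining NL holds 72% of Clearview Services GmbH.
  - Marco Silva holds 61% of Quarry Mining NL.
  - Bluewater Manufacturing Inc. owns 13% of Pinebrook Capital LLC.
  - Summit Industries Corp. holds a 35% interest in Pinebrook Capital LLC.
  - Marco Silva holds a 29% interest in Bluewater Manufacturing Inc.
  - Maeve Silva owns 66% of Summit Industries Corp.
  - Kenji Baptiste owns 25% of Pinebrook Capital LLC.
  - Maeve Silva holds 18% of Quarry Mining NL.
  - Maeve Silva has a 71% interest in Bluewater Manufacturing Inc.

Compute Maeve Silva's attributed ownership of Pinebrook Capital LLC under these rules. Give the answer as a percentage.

By parent–child attribution (R3), Maeve Silva is treated as also owning Marco Silva's interest in Summit Industries Corp, giving 66% + 34% = 100%.
By parent–child attribution (R3), Maeve Silva is treated as also owning Marco Silva's interest in Quarry Mining NL, giving 18% + 61% = 79%.
By parent–child attribution (R3), Maeve Silva is treated as also owning Marco Silva's interest in Bluewater Manufacturing Inc, giving 71% + 29% = 100%.
Chain via Summit Industries Corp. (R1): 100% × 35% = 35% of Pinebrook Capital LLC.
Chain via Quarry Mining NL (R1): 79% × 12% = 9.48% of Pinebrook Capital LLC.
Chain via Bluewater Manufacturing Inc. (R1): 100% × 13% = 13% of Pinebrook Capital LLC.
Aggregating (R2): 35% + 9.48% + 13% = 57.48%.

57.48%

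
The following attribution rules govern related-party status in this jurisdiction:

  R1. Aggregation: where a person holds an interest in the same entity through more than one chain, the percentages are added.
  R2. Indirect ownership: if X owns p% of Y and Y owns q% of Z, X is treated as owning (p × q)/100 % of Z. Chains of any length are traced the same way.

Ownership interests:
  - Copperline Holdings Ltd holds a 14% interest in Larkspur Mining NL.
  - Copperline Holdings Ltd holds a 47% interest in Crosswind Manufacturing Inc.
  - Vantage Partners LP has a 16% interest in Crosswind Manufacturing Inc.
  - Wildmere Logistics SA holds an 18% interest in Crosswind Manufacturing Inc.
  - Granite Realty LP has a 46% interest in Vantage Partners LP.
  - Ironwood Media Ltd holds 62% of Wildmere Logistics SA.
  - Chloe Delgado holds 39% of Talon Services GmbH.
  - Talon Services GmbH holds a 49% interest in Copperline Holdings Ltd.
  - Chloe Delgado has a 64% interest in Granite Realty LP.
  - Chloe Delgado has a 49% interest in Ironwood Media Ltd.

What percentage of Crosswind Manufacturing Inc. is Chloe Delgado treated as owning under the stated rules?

19.1605%

Chain via Granite Realty LP → Vantage Partners LP (R2): 64% × 46% × 16% = 4.7104% of Crosswind Manufacturing Inc.
Chain via Talon Services GmbH → Copperline Holdings Ltd (R2): 39% × 49% × 47% = 8.9817% of Crosswind Manufacturing Inc.
Chain via Ironwood Media Ltd → Wildmere Logistics SA (R2): 49% × 62% × 18% = 5.4684% of Crosswind Manufacturing Inc.
Aggregating (R1): 4.7104% + 8.9817% + 5.4684% = 19.1605%.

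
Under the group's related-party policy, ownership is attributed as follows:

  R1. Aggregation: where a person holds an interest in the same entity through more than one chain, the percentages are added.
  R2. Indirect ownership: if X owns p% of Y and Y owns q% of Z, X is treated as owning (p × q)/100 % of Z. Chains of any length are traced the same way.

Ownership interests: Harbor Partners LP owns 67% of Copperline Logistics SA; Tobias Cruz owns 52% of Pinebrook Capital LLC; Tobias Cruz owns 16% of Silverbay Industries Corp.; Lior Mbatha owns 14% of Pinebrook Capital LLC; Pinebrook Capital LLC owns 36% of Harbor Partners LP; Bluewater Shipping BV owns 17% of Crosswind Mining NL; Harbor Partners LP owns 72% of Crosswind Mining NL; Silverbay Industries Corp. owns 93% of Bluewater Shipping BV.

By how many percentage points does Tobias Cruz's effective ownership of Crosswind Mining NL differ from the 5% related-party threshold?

11.008

Chain via Silverbay Industries Corp. → Bluewater Shipping BV (R2): 16% × 93% × 17% = 2.5296% of Crosswind Mining NL.
Chain via Pinebrook Capital LLC → Harbor Partners LP (R2): 52% × 36% × 72% = 13.4784% of Crosswind Mining NL.
Aggregating (R1): 2.5296% + 13.4784% = 16.008%.
16.008% exceeds the 5% threshold by 11.008 percentage points.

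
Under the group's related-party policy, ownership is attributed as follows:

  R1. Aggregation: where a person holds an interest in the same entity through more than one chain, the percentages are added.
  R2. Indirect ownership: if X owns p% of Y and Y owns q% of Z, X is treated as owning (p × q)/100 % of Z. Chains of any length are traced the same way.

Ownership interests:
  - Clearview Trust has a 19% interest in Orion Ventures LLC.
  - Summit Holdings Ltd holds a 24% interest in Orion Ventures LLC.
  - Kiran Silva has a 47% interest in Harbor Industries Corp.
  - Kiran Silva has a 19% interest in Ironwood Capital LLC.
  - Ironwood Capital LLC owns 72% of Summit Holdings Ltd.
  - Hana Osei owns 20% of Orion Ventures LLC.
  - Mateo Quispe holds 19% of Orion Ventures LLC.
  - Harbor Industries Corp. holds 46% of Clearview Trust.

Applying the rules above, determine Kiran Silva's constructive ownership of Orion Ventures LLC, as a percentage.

Chain via Ironwood Capital LLC → Summit Holdings Ltd (R2): 19% × 72% × 24% = 3.2832% of Orion Ventures LLC.
Chain via Harbor Industries Corp. → Clearview Trust (R2): 47% × 46% × 19% = 4.1078% of Orion Ventures LLC.
Aggregating (R1): 3.2832% + 4.1078% = 7.391%.

7.391%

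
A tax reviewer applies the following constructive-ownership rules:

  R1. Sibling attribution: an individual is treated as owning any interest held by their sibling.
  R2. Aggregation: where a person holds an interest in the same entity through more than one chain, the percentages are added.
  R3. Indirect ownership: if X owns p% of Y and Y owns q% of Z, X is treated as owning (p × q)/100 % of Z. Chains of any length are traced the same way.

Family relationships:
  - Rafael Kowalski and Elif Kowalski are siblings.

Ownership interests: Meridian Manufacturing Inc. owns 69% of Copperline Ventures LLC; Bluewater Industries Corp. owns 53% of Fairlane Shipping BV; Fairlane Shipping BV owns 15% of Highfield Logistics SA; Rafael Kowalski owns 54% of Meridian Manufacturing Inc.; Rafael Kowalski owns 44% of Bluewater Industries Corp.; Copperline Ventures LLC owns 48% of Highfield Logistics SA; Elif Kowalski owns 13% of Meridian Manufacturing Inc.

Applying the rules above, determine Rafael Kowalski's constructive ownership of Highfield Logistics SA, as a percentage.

By sibling attribution (R1), Rafael Kowalski is treated as also owning Elif Kowalski's interest in Meridian Manufacturing Inc, giving 54% + 13% = 67%.
Chain via Bluewater Industries Corp. → Fairlane Shipping BV (R3): 44% × 53% × 15% = 3.498% of Highfield Logistics SA.
Chain via Meridian Manufacturing Inc. → Copperline Ventures LLC (R3): 67% × 69% × 48% = 22.1904% of Highfield Logistics SA.
Aggregating (R2): 3.498% + 22.1904% = 25.6884%.

25.6884%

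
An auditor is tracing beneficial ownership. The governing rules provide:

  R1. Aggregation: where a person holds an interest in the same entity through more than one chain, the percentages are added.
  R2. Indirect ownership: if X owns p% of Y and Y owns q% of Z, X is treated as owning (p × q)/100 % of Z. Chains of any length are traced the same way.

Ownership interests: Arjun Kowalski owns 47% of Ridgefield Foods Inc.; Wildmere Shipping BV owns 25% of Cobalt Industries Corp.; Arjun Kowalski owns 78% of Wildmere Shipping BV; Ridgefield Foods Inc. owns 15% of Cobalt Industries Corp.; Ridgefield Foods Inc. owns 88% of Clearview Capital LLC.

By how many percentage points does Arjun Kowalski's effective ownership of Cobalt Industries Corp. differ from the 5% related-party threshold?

Chain via Ridgefield Foods Inc. (R2): 47% × 15% = 7.05% of Cobalt Industries Corp.
Chain via Wildmere Shipping BV (R2): 78% × 25% = 19.5% of Cobalt Industries Corp.
Aggregating (R1): 7.05% + 19.5% = 26.55%.
26.55% exceeds the 5% threshold by 21.55 percentage points.

21.55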